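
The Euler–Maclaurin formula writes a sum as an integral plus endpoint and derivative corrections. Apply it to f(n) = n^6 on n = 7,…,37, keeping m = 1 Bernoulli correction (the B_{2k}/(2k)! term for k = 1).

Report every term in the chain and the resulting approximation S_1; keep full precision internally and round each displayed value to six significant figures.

S_1 ≈ 1.48792e+10

Integral: ∫_7^37 x^6 dx = 1.35616e+10.
½[f(7) + f(37)] = ½[117649 + 2.56573e+09] = 1.28292e+09.
Running total after boundary: 1.48445e+10.
Order-1 term: 1/12 · (4.16064e+08 − 100842) = 3.46636e+07.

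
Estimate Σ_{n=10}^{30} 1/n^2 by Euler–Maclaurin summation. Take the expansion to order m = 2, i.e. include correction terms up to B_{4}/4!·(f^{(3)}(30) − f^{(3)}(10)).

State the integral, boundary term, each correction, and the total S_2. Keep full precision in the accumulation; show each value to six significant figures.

Integral: ∫_10^30 1/x^2 dx = 0.0666667.
Boundary: ½(f(10) + f(30)) = ½(0.0100000 + 0.00111111) = 0.00555556.
Running total after boundary: 0.0722222.
Order-1 term: 1/12 · (-7.40741e-05 − (-0.00200000)) = 0.000160494.
After k=1: 0.0723827.
Order-2 term: −1/720 · (-9.87654e-07 − (-0.000240000)) = -3.31962e-07.

S_2 ≈ 0.0723824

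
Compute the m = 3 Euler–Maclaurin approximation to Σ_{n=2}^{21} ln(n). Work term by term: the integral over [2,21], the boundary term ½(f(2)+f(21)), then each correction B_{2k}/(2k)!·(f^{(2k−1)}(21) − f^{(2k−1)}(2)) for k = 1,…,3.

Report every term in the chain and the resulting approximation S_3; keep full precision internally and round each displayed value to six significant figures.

S_3 ≈ 45.3801

The integral term ∫_2^21 ln(x) dx = 43.5487.
Endpoint term: (f(2) + f(21))/2 = (0.693147 + 3.04452)/2 = 1.86883.
Integral + boundary = 45.4175.
Order-1 term: 1/12 · (0.0476190 − 0.500000) = -0.0376984.
Running total after k=1: 45.3798.
Order-2 term: −1/720 · (0.000215959 − 0.250000) = 0.000346922.
Running total after k=2: 45.3802.
Order-3 term: 1/30240 · (5.87645e-06 − 0.750000) = -2.48014e-05.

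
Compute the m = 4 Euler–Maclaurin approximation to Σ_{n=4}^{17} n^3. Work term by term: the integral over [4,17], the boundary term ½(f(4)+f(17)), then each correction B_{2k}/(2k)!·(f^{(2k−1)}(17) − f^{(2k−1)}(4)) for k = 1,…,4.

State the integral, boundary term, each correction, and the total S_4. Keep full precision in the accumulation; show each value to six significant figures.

∫_4^17 x^3 dx evaluates to 20816.2.
Boundary: ½(f(4) + f(17)) = ½(64.0000 + 4913.00) = 2488.50.
Running total after boundary: 23304.8.
k=1: B_{2}/(2)! × [f^{(1)}(17) − f^{(1)}(4)] = 1/12 × (867.000 − 48.0000) = 68.2500.
Running total after k=1: 23373.0.
k=2: B_{4}/(4)! × [f^{(3)}(17) − f^{(3)}(4)] = −1/720 × (6.00000 − 6.00000) = 0.00000.
Running total after k=2: 23373.0.
k=3: B_{6}/(6)! × [f^{(5)}(17) − f^{(5)}(4)] = 1/30240 × (0.00000 − 0.00000) = 0.00000.
Running total after k=3: 23373.0.
k=4: B_{8}/(8)! × [f^{(7)}(17) − f^{(7)}(4)] = −1/1209600 × (0.00000 − 0.00000) = 0.00000.

S_4 ≈ 23373.0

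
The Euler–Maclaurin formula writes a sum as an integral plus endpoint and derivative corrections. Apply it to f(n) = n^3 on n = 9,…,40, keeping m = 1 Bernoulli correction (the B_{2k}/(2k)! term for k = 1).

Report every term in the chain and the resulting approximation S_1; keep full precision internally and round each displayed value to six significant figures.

S_1 ≈ 671104

∫_9^40 x^3 dx evaluates to 638360.
½[f(9) + f(40)] = ½[729.000 + 64000.0] = 32364.5.
Running total after boundary: 670724.
Order-1 term: 1/12 · (4800.00 − 243.000) = 379.750.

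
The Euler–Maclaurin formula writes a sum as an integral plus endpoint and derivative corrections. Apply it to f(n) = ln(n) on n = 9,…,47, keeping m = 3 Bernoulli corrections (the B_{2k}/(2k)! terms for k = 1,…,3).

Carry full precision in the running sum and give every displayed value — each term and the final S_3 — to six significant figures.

Integral: ∫_9^47 ln(x) dx = 123.182.
½[f(9) + f(47)] = ½[2.19722 + 3.85015] = 3.02369.
Integral + boundary = 126.206.
k=1: B_{2}/(2)! × [f^{(1)}(47) − f^{(1)}(9)] = 1/12 × (0.0212766 − 0.111111) = -0.00748621.
After k=1: 126.198.
k=2: B_{4}/(4)! × [f^{(3)}(47) − f^{(3)}(9)] = −1/720 × (1.92636e-05 − 0.00274348) = 3.78364e-06.
After k=2: 126.198.
k=3: B_{6}/(6)! × [f^{(5)}(47) − f^{(5)}(9)] = 1/30240 × (1.04646e-07 − 0.000406442) = -1.34371e-08.

S_3 ≈ 126.198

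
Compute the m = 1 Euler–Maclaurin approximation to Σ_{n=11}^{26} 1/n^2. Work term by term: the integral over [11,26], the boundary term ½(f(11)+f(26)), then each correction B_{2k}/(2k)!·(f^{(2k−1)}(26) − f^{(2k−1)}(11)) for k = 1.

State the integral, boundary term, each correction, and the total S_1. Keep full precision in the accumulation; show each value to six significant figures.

S_1 ≈ 0.0574352

The integral term ∫_11^26 1/x^2 dx = 0.0524476.
Endpoint term: (f(11) + f(26))/2 = (0.00826446 + 0.00147929)/2 = 0.00487188.
So far: 0.0573194.
Order-1 term: 1/12 · (-0.000113792 − (-0.00150263)) = 0.000115737.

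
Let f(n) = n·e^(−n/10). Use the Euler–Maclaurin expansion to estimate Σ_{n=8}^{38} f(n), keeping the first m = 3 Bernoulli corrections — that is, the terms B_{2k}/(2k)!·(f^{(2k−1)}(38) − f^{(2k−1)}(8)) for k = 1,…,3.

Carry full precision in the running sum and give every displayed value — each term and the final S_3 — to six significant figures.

The integral term ∫_8^38 x·e^(−x/10) dx = 70.1412.
Boundary: ½(f(8) + f(38)) = ½(3.59463 + 0.850089) = 2.22236.
So far: 72.3636.
k=1: B_{2}/(2)! × [f^{(1)}(38) − f^{(1)}(8)] = 1/12 × (-0.0626382 − 0.0898658) = -0.0127087.
After k=1: 72.3509.
k=2: B_{4}/(4)! × [f^{(3)}(38) − f^{(3)}(8)] = −1/720 × (-0.000178966 − 0.00988524) = 1.39781e-05.
After k=2: 72.3509.
k=3: B_{6}/(6)! × [f^{(5)}(38) − f^{(5)}(8)] = 1/30240 × (2.68449e-06 − 0.000188718) = -6.15191e-09.

S_3 ≈ 72.3509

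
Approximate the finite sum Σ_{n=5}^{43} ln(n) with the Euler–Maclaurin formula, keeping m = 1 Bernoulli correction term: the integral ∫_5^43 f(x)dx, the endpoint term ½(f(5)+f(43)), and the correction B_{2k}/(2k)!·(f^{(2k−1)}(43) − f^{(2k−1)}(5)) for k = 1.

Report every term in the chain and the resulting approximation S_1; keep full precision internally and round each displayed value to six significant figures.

S_1 ≈ 118.355

Integral: ∫_5^43 ln(x) dx = 115.684.
Boundary: ½(f(5) + f(43)) = ½(1.60944 + 3.76120) = 2.68532.
So far: 118.370.
Correction k=1: B_{2}/2! · (f^{(1)}(43) − f^{(1)}(5)) = 1/12 · (0.0232558 − 0.200000) = -0.0147287.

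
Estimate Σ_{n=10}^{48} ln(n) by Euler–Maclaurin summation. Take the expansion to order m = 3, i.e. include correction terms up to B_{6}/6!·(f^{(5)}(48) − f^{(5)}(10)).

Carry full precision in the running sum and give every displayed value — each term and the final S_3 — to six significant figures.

S_3 ≈ 127.872

∫_10^48 ln(x) dx evaluates to 124.792.
½[f(10) + f(48)] = ½[2.30259 + 3.87120] = 3.08689.
Integral + boundary = 127.879.
Order-1 term: 1/12 · (0.0208333 − 0.100000) = -0.00659722.
Running total after k=1: 127.872.
Order-2 term: −1/720 · (1.80845e-05 − 0.00200000) = 2.75266e-06.
Running total after k=2: 127.872.
Order-3 term: 1/30240 · (9.41901e-08 − 0.000240000) = -7.93339e-09.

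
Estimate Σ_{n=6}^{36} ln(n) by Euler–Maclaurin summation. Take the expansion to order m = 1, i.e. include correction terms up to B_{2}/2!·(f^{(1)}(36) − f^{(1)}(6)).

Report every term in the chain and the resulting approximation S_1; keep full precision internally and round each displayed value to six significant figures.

The integral term ∫_6^36 ln(x) dx = 88.2561.
Boundary: ½(f(6) + f(36)) = ½(1.79176 + 3.58352) = 2.68764.
Integral + boundary = 90.9438.
Order-1 term: 1/12 · (0.0277778 − 0.166667) = -0.0115741.

S_1 ≈ 90.9322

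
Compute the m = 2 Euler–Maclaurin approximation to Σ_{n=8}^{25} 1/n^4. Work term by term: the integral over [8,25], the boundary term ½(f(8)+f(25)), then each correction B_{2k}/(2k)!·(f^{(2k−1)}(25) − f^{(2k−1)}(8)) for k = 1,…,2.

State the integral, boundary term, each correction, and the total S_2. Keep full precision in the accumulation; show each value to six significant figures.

Integral: ∫_8^25 1/x^4 dx = 0.000629708.
Boundary: ½(f(8) + f(25)) = ½(0.000244141 + 2.56000e-06) = 0.000123350.
So far: 0.000753059.
Order-1 term: 1/12 · (-4.09600e-07 − (-0.000122070)) = 1.01384e-05.
Partial sum through k=1: 0.000763197.
Order-2 term: −1/720 · (-1.96608e-08 − (-5.72205e-05)) = -7.94456e-08.

S_2 ≈ 0.000763118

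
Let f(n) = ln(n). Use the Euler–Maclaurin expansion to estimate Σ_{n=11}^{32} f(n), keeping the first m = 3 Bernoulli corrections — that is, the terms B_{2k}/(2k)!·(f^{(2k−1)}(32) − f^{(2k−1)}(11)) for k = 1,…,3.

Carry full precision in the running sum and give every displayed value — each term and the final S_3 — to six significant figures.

∫_11^32 ln(x) dx evaluates to 63.5267.
Endpoint term: (f(11) + f(32))/2 = (2.39790 + 3.46574)/2 = 2.93182.
So far: 66.4585.
Correction k=1: B_{2}/2! · (f^{(1)}(32) − f^{(1)}(11)) = 1/12 · (0.0312500 − 0.0909091) = -0.00497159.
Running total after k=1: 66.4535.
Correction k=2: B_{4}/4! · (f^{(3)}(32) − f^{(3)}(11)) = −1/720 · (6.10352e-05 − 0.00150263) = 2.00221e-06.
Running total after k=2: 66.4535.
Correction k=3: B_{6}/6! · (f^{(5)}(32) − f^{(5)}(11)) = 1/30240 · (7.15256e-07 − 0.000149021) = -4.90429e-09.

S_3 ≈ 66.4535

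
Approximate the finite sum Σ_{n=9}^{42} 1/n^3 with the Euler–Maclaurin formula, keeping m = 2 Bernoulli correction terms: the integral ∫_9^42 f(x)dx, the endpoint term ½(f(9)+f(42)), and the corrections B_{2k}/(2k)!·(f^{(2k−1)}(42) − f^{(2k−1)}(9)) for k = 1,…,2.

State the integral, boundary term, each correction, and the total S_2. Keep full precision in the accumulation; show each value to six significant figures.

S_2 ≈ 0.00661988

The integral term ∫_9^42 1/x^3 dx = 0.00588939.
½[f(9) + f(42)] = ½[0.00137174 + 1.34975e-05] = 0.000692620.
So far: 0.00658201.
Correction k=1: B_{2}/2! · (f^{(1)}(42) − f^{(1)}(9)) = 1/12 · (-9.64104e-07 − (-0.000457247)) = 3.80236e-05.
After k=1: 0.00662004.
Correction k=2: B_{4}/4! · (f^{(3)}(42) − f^{(3)}(9)) = −1/720 · (-1.09309e-08 − (-0.000112901)) = -1.56791e-07.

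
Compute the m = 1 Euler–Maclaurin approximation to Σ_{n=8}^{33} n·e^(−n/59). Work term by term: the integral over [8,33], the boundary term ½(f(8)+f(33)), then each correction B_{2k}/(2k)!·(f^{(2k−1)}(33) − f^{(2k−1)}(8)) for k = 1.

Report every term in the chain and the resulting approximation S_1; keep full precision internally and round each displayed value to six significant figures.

The integral term ∫_8^33 x·e^(−x/59) dx = 349.125.
Boundary: ½(f(8) + f(33)) = ½(6.98558 + 18.8627) = 12.9241.
So far: 362.049.
Correction k=1: B_{2}/2! · (f^{(1)}(33) − f^{(1)}(8)) = 1/12 · (0.251890 − 0.754798) = -0.0419090.

S_1 ≈ 362.007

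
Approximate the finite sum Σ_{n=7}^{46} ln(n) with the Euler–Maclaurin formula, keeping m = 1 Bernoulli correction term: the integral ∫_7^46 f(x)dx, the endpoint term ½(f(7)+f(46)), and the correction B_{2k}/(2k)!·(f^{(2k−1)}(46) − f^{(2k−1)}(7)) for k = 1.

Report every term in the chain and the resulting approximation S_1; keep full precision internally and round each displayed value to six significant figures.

S_1 ≈ 126.373

∫_7^46 ln(x) dx evaluates to 123.496.
Boundary: ½(f(7) + f(46)) = ½(1.94591 + 3.82864) = 2.88728.
So far: 126.383.
Order-1 term: 1/12 · (0.0217391 − 0.142857) = -0.0100932.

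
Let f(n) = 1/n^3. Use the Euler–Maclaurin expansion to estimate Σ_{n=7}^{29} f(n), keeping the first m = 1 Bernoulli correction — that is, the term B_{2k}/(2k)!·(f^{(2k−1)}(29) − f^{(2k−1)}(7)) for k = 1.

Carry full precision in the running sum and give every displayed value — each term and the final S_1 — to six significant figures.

∫_7^29 1/x^3 dx evaluates to 0.00960955.
Endpoint term: (f(7) + f(29))/2 = (0.00291545 + 4.10021e-05)/2 = 0.00147823.
So far: 0.0110878.
Order-1 term: 1/12 · (-4.24160e-06 − (-0.00124948)) = 0.000103770.

S_1 ≈ 0.0111915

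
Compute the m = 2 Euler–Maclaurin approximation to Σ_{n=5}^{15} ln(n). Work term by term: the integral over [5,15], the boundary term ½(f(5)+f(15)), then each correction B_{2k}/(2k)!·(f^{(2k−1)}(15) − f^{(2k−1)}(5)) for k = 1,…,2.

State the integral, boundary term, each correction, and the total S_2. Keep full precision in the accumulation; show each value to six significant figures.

Integral: ∫_5^15 ln(x) dx = 22.5736.
Boundary: ½(f(5) + f(15)) = ½(1.60944 + 2.70805) = 2.15874.
So far: 24.7323.
Order-1 term: 1/12 · (0.0666667 − 0.200000) = -0.0111111.
After k=1: 24.7212.
Order-2 term: −1/720 · (0.000592593 − 0.0160000) = 2.13992e-05.

S_2 ≈ 24.7212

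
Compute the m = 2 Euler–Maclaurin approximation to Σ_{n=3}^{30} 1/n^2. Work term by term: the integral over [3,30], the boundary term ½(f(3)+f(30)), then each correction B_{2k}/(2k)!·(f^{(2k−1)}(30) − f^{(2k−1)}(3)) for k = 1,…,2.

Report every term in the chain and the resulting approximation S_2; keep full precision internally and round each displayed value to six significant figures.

S_2 ≈ 0.362141

The integral term ∫_3^30 1/x^2 dx = 0.300000.
Endpoint term: (f(3) + f(30))/2 = (0.111111 + 0.00111111)/2 = 0.0561111.
Running total after boundary: 0.356111.
Correction k=1: B_{2}/2! · (f^{(1)}(30) − f^{(1)}(3)) = 1/12 · (-7.40741e-05 − (-0.0740741)) = 0.00616667.
Running total after k=1: 0.362278.
Correction k=2: B_{4}/4! · (f^{(3)}(30) − f^{(3)}(3)) = −1/720 · (-9.87654e-07 − (-0.0987654)) = -0.000137173.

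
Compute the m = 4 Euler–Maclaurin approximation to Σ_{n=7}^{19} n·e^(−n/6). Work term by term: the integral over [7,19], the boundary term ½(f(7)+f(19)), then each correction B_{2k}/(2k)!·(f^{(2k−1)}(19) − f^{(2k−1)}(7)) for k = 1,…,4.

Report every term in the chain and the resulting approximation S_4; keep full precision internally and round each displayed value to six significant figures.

S_4 ≈ 19.4549

∫_7^19 x·e^(−x/6) dx evaluates to 17.9679.
Boundary: ½(f(7) + f(19)) = ½(2.17982 + 0.800733) = 1.49028.
So far: 19.4582.
k=1: B_{2}/(2)! × [f^{(1)}(19) − f^{(1)}(7)] = 1/12 × (-0.0913117 − (-0.0519005)) = -0.00328426.
Running total after k=1: 19.4549.
k=2: B_{4}/(4)! × [f^{(3)}(19) − f^{(3)}(7)] = −1/720 × (-0.000195110 − 0.0158585) = 2.22967e-05.
Running total after k=2: 19.4549.
k=3: B_{6}/(6)! × [f^{(5)}(19) − f^{(5)}(7)] = 1/30240 × (5.96171e-05 − 0.000921074) = -2.84873e-08.
Running total after k=3: 19.4549.
k=4: B_{8}/(8)! × [f^{(7)}(19) − f^{(7)}(7)] = −1/1209600 × (3.46261e-06 − 3.89343e-05) = 2.93251e-11.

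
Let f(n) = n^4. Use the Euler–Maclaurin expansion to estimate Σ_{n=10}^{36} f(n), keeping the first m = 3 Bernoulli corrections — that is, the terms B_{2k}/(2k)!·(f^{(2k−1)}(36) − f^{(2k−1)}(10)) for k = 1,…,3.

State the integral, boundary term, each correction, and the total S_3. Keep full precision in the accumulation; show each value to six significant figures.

Integral: ∫_10^36 x^4 dx = 1.20732e+07.
Boundary: ½(f(10) + f(36)) = ½(10000.0 + 1.67962e+06) = 844808.
Integral + boundary = 1.29180e+07.
k=1: B_{2}/(2)! × [f^{(1)}(36) − f^{(1)}(10)] = 1/12 × (186624 − 4000.00) = 15218.7.
Running total after k=1: 1.29333e+07.
k=2: B_{4}/(4)! × [f^{(3)}(36) − f^{(3)}(10)] = −1/720 × (864.000 − 240.000) = -0.866667.
Running total after k=2: 1.29333e+07.
k=3: B_{6}/(6)! × [f^{(5)}(36) − f^{(5)}(10)] = 1/30240 × (0.00000 − 0.00000) = 0.00000.

S_3 ≈ 1.29333e+07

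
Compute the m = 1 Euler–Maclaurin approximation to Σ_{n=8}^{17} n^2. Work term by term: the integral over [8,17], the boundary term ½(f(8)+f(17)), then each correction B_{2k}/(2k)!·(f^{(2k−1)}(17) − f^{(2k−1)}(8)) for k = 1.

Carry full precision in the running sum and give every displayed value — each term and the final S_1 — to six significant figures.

The integral term ∫_8^17 x^2 dx = 1467.00.
Endpoint term: (f(8) + f(17))/2 = (64.0000 + 289.000)/2 = 176.500.
Running total after boundary: 1643.50.
k=1: B_{2}/(2)! × [f^{(1)}(17) − f^{(1)}(8)] = 1/12 × (34.0000 − 16.0000) = 1.50000.

S_1 ≈ 1645.00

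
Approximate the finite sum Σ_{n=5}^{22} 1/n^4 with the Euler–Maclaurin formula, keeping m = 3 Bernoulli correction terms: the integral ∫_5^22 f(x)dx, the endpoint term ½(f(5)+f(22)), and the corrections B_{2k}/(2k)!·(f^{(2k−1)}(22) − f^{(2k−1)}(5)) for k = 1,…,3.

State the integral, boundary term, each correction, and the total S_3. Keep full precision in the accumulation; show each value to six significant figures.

S_3 ≈ 0.00354208

The integral term ∫_5^22 1/x^4 dx = 0.00263536.
½[f(5) + f(22)] = ½[0.00160000 + 4.26883e-06] = 0.000802134.
So far: 0.00343750.
k=1: B_{2}/(2)! × [f^{(1)}(22) − f^{(1)}(5)] = 1/12 × (-7.76152e-07 − (-0.00128000)) = 0.000106602.
Running total after k=1: 0.00354410.
k=2: B_{4}/(4)! × [f^{(3)}(22) − f^{(3)}(5)] = −1/720 × (-4.81086e-08 − (-0.00153600)) = -2.13327e-06.
Running total after k=2: 0.00354197.
k=3: B_{6}/(6)! × [f^{(5)}(22) − f^{(5)}(5)] = 1/30240 × (-5.56628e-09 − (-0.00344064)) = 1.13778e-07.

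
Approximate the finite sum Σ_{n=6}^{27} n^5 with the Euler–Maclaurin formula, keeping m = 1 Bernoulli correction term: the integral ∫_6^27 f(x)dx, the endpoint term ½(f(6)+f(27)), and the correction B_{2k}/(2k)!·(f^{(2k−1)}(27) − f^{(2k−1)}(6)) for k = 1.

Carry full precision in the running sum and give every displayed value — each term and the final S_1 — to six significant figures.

Integral: ∫_6^27 x^5 dx = 6.45623e+07.
Endpoint term: (f(6) + f(27))/2 = (7776.00 + 1.43489e+07)/2 = 7.17834e+06.
Integral + boundary = 7.17406e+07.
Correction k=1: B_{2}/2! · (f^{(1)}(27) − f^{(1)}(6)) = 1/12 · (2.65720e+06 − 6480.00) = 220894.

S_1 ≈ 7.19615e+07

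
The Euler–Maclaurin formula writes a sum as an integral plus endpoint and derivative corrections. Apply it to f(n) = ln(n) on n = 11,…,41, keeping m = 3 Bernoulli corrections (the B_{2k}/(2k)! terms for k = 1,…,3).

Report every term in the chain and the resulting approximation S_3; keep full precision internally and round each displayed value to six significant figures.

Integral: ∫_11^41 ln(x) dx = 95.8796.
½[f(11) + f(41)] = ½[2.39790 + 3.71357] = 3.05573.
Integral + boundary = 98.9353.
Correction k=1: B_{2}/2! · (f^{(1)}(41) − f^{(1)}(11)) = 1/12 · (0.0243902 − 0.0909091) = -0.00554324.
Partial sum through k=1: 98.9298.
Correction k=2: B_{4}/4! · (f^{(3)}(41) − f^{(3)}(11)) = −1/720 · (2.90187e-05 − 0.00150263) = 2.04668e-06.
Partial sum through k=2: 98.9298.
Correction k=3: B_{6}/6! · (f^{(5)}(41) − f^{(5)}(11)) = 1/30240 · (2.07153e-07 − 0.000149021) = -4.92110e-09.

S_3 ≈ 98.9298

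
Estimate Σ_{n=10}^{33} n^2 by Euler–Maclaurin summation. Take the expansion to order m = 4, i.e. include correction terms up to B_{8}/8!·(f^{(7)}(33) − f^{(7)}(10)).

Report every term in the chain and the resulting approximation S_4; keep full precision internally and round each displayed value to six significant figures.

S_4 ≈ 12244.0

∫_10^33 x^2 dx evaluates to 11645.7.
Endpoint term: (f(10) + f(33))/2 = (100.000 + 1089.00)/2 = 594.500.
So far: 12240.2.
Order-1 term: 1/12 · (66.0000 − 20.0000) = 3.83333.
Partial sum through k=1: 12244.0.
Order-2 term: −1/720 · (0.00000 − 0.00000) = 0.00000.
Partial sum through k=2: 12244.0.
Order-3 term: 1/30240 · (0.00000 − 0.00000) = 0.00000.
Partial sum through k=3: 12244.0.
Order-4 term: −1/1209600 · (0.00000 − 0.00000) = 0.00000.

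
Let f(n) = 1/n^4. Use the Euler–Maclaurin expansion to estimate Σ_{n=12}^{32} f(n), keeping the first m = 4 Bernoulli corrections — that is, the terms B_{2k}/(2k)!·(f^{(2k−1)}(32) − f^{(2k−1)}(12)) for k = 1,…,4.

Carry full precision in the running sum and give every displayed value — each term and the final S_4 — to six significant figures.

S_4 ≈ 0.000208643

∫_12^32 1/x^4 dx evaluates to 0.000182729.
½[f(12) + f(32)] = ½[4.82253e-05 + 9.53674e-07] = 2.45895e-05.
So far: 0.000207318.
Correction k=1: B_{2}/2! · (f^{(1)}(32) − f^{(1)}(12)) = 1/12 · (-1.19209e-07 − (-1.60751e-05)) = 1.32966e-06.
After k=1: 0.000208648.
Correction k=2: B_{4}/4! · (f^{(3)}(32) − f^{(3)}(12)) = −1/720 · (-3.49246e-09 − (-3.34898e-06)) = -4.64651e-09.
After k=2: 0.000208643.
Correction k=3: B_{6}/6! · (f^{(5)}(32) − f^{(5)}(12)) = 1/30240 · (-1.90994e-10 − (-1.30238e-06)) = 4.30618e-11.
After k=3: 0.000208643.
Correction k=4: B_{8}/8! · (f^{(7)}(32) − f^{(7)}(12)) = −1/1209600 · (-1.67866e-11 − (-8.13988e-07)) = -6.72926e-13.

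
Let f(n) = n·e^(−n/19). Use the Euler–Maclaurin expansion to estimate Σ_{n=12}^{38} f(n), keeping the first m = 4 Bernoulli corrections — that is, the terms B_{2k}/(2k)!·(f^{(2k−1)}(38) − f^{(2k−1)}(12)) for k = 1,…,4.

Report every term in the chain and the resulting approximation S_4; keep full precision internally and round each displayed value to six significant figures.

Integral: ∫_12^38 x·e^(−x/19) dx = 166.634.
½[f(12) + f(38)] = ½[6.38102 + 5.14274] = 5.76188.
So far: 172.395.
Correction k=1: B_{2}/2! · (f^{(1)}(38) − f^{(1)}(12)) = 1/12 · (-0.135335 − 0.195908) = -0.0276036.
Running total after k=1: 172.368.
Correction k=2: B_{4}/4! · (f^{(3)}(38) − f^{(3)}(12)) = −1/720 · (0.000374890 − 0.00348867) = 4.32470e-06.
Running total after k=2: 172.368.
Correction k=3: B_{6}/6! · (f^{(5)}(38) − f^{(5)}(12)) = 1/30240 · (3.11543e-06 − 1.78246e-05) = -4.86413e-10.
Running total after k=3: 172.368.
Correction k=4: B_{8}/8! · (f^{(7)}(38) − f^{(7)}(12)) = −1/1209600 · (1.43833e-08 − 7.19812e-08) = 4.76173e-14.

S_4 ≈ 172.368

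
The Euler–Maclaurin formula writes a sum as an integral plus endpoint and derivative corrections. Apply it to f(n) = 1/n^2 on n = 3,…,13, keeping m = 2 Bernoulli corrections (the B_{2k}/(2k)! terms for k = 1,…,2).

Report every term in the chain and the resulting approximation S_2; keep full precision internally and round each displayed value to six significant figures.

Integral: ∫_3^13 1/x^2 dx = 0.256410.
Endpoint term: (f(3) + f(13))/2 = (0.111111 + 0.00591716)/2 = 0.0585141.
Running total after boundary: 0.314924.
k=1: B_{2}/(2)! × [f^{(1)}(13) − f^{(1)}(3)] = 1/12 × (-0.000910332 − (-0.0740741)) = 0.00609698.
Partial sum through k=1: 0.321021.
k=2: B_{4}/(4)! × [f^{(3)}(13) − f^{(3)}(3)] = −1/720 × (-6.46390e-05 − (-0.0987654)) = -0.000137084.

S_2 ≈ 0.320884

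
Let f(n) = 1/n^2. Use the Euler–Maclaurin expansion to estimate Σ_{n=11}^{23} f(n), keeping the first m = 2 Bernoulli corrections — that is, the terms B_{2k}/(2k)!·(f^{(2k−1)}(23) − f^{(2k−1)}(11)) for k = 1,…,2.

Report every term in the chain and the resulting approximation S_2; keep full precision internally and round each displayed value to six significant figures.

S_2 ≈ 0.0526196

The integral term ∫_11^23 1/x^2 dx = 0.0474308.
½[f(11) + f(23)] = ½[0.00826446 + 0.00189036] = 0.00507741.
So far: 0.0525082.
k=1: B_{2}/(2)! × [f^{(1)}(23) − f^{(1)}(11)] = 1/12 × (-0.000164379 − (-0.00150263)) = 0.000111521.
After k=1: 0.0526198.
k=2: B_{4}/(4)! × [f^{(3)}(23) − f^{(3)}(11)] = −1/720 × (-3.72883e-06 − (-0.000149021)) = -2.01795e-07.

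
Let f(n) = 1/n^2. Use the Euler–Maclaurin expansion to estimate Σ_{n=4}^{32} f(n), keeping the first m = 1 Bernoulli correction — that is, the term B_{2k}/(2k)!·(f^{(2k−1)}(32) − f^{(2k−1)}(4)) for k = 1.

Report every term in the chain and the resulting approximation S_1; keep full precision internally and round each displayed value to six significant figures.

S_1 ≈ 0.253087

Integral: ∫_4^32 1/x^2 dx = 0.218750.
Endpoint term: (f(4) + f(32))/2 = (0.0625000 + 0.000976562)/2 = 0.0317383.
Integral + boundary = 0.250488.
Order-1 term: 1/12 · (-6.10352e-05 − (-0.0312500)) = 0.00259908.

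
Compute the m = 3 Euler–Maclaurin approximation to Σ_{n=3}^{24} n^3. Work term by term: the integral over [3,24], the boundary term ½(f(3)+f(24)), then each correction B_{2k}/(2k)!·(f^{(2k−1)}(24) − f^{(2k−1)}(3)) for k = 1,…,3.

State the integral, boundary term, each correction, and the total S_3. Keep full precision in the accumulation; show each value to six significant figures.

∫_3^24 x^3 dx evaluates to 82923.8.
½[f(3) + f(24)] = ½[27.0000 + 13824.0] = 6925.50.
Running total after boundary: 89849.2.
Correction k=1: B_{2}/2! · (f^{(1)}(24) − f^{(1)}(3)) = 1/12 · (1728.00 − 27.0000) = 141.750.
Partial sum through k=1: 89991.0.
Correction k=2: B_{4}/4! · (f^{(3)}(24) − f^{(3)}(3)) = −1/720 · (6.00000 − 6.00000) = 0.00000.
Partial sum through k=2: 89991.0.
Correction k=3: B_{6}/6! · (f^{(5)}(24) − f^{(5)}(3)) = 1/30240 · (0.00000 − 0.00000) = 0.00000.

S_3 ≈ 89991.0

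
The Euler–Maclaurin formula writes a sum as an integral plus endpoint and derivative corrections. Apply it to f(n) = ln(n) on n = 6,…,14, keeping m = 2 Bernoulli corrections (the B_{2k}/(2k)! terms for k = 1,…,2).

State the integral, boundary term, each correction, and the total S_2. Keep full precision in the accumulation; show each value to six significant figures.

S_2 ≈ 20.4037

∫_6^14 ln(x) dx evaluates to 18.1962.
½[f(6) + f(14)] = ½[1.79176 + 2.63906] = 2.21541.
So far: 20.4117.
Order-1 term: 1/12 · (0.0714286 − 0.166667) = -0.00793651.
After k=1: 20.4037.
Order-2 term: −1/720 · (0.000728863 − 0.00925926) = 1.18478e-05.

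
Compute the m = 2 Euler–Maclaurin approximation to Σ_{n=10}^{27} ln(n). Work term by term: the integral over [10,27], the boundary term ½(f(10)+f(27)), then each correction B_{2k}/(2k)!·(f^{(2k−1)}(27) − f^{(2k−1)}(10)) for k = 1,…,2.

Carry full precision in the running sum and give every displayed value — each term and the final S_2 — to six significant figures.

S_2 ≈ 51.7557

∫_10^27 ln(x) dx evaluates to 48.9617.
½[f(10) + f(27)] = ½[2.30259 + 3.29584] = 2.79921.
Running total after boundary: 51.7610.
k=1: B_{2}/(2)! × [f^{(1)}(27) − f^{(1)}(10)] = 1/12 × (0.0370370 − 0.100000) = -0.00524691.
After k=1: 51.7557.
k=2: B_{4}/(4)! × [f^{(3)}(27) − f^{(3)}(10)] = −1/720 × (0.000101611 − 0.00200000) = 2.63665e-06.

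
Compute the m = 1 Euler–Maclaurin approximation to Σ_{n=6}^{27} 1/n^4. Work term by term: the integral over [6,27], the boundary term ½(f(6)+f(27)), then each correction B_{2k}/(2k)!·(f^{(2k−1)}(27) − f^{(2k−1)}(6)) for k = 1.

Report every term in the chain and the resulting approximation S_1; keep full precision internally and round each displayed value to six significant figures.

S_1 ≈ 0.00195586

Integral: ∫_6^27 1/x^4 dx = 0.00152627.
Boundary: ½(f(6) + f(27)) = ½(0.000771605 + 1.88168e-06) = 0.000386743.
So far: 0.00191302.
Correction k=1: B_{2}/2! · (f^{(1)}(27) − f^{(1)}(6)) = 1/12 · (-2.78767e-07 − (-0.000514403)) = 4.28437e-05.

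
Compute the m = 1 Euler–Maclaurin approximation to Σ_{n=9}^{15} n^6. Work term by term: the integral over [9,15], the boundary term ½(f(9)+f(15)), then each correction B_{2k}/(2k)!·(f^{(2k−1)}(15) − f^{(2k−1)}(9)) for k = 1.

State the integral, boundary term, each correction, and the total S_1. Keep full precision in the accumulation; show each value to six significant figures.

S_1 ≈ 3.00364e+07

The integral term ∫_9^15 x^6 dx = 2.37252e+07.
½[f(9) + f(15)] = ½[531441 + 1.13906e+07] = 5.96103e+06.
So far: 2.96862e+07.
k=1: B_{2}/(2)! × [f^{(1)}(15) − f^{(1)}(9)] = 1/12 × (4.55625e+06 − 354294) = 350163.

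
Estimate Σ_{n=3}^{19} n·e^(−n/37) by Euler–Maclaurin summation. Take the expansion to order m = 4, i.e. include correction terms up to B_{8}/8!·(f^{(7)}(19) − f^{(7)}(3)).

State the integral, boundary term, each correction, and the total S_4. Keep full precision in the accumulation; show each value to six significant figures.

∫_3^19 x·e^(−x/37) dx evaluates to 124.873.
Boundary: ½(f(3) + f(19)) = ½(2.76636 + 11.3694) = 7.06788.
Integral + boundary = 131.941.
Correction k=1: B_{2}/2! · (f^{(1)}(19) − f^{(1)}(3)) = 1/12 · (0.291108 − 0.847353) = -0.0463537.
Partial sum through k=1: 131.895.
Correction k=2: B_{4}/4! · (f^{(3)}(19) − f^{(3)}(3)) = −1/720 · (0.00108684 − 0.00196610) = 1.22119e-06.
Partial sum through k=2: 131.895.
Correction k=3: B_{6}/6! · (f^{(5)}(19) − f^{(5)}(3)) = 1/30240 · (1.43246e-06 − 2.42019e-06) = -3.26630e-11.
Partial sum through k=3: 131.895.
Correction k=4: B_{8}/8! · (f^{(7)}(19) − f^{(7)}(3)) = −1/1209600 · (1.51281e-09 − 2.48665e-09) = 8.05097e-16.

S_4 ≈ 131.895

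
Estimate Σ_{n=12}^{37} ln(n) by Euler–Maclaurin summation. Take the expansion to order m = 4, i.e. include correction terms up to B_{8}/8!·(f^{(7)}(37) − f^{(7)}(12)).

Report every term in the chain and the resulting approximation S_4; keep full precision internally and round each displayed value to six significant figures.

S_4 ≈ 81.8283

∫_12^37 ln(x) dx evaluates to 78.7851.
Endpoint term: (f(12) + f(37))/2 = (2.48491 + 3.61092)/2 = 3.04791.
So far: 81.8330.
k=1: B_{2}/(2)! × [f^{(1)}(37) − f^{(1)}(12)] = 1/12 × (0.0270270 − 0.0833333) = -0.00469219.
Partial sum through k=1: 81.8283.
k=2: B_{4}/(4)! × [f^{(3)}(37) − f^{(3)}(12)] = −1/720 × (3.94843e-05 − 0.00115741) = 1.55267e-06.
Partial sum through k=2: 81.8283.
k=3: B_{6}/(6)! × [f^{(5)}(37) − f^{(5)}(12)] = 1/30240 × (3.46101e-07 − 9.64506e-05) = -3.17806e-09.
Partial sum through k=3: 81.8283.
k=4: B_{8}/(8)! × [f^{(7)}(37) − f^{(7)}(12)] = −1/1209600 × (7.58439e-09 − 2.00939e-05) = 1.66057e-11.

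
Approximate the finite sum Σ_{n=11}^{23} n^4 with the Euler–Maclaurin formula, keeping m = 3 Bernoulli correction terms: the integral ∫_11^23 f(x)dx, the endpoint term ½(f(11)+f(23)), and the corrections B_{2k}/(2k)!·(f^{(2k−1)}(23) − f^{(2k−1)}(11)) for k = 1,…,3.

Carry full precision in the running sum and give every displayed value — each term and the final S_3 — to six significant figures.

∫_11^23 x^4 dx evaluates to 1.25506e+06.
Endpoint term: (f(11) + f(23))/2 = (14641.0 + 279841)/2 = 147241.
So far: 1.40230e+06.
k=1: B_{2}/(2)! × [f^{(1)}(23) − f^{(1)}(11)] = 1/12 × (48668.0 − 5324.00) = 3612.00.
Partial sum through k=1: 1.40591e+06.
k=2: B_{4}/(4)! × [f^{(3)}(23) − f^{(3)}(11)] = −1/720 × (552.000 − 264.000) = -0.400000.
Partial sum through k=2: 1.40591e+06.
k=3: B_{6}/(6)! × [f^{(5)}(23) − f^{(5)}(11)] = 1/30240 × (0.00000 − 0.00000) = 0.00000.

S_3 ≈ 1.40591e+06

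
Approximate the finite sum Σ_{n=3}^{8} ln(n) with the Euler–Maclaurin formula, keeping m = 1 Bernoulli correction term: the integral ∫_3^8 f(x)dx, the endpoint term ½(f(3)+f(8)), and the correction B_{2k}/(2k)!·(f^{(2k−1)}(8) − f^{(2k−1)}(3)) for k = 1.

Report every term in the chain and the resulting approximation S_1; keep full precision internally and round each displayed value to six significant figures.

∫_3^8 ln(x) dx evaluates to 8.33970.
Boundary: ½(f(3) + f(8)) = ½(1.09861 + 2.07944) = 1.58903.
Running total after boundary: 9.92872.
k=1: B_{2}/(2)! × [f^{(1)}(8) − f^{(1)}(3)] = 1/12 × (0.125000 − 0.333333) = -0.0173611.

S_1 ≈ 9.91136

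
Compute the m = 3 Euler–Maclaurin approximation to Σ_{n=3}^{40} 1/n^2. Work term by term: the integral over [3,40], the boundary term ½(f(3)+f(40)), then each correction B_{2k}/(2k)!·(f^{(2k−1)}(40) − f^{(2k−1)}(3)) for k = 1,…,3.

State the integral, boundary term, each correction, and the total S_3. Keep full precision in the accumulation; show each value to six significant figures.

S_3 ≈ 0.370245

Integral: ∫_3^40 1/x^2 dx = 0.308333.
½[f(3) + f(40)] = ½[0.111111 + 0.000625000] = 0.0558681.
Integral + boundary = 0.364201.
Correction k=1: B_{2}/2! · (f^{(1)}(40) − f^{(1)}(3)) = 1/12 · (-3.12500e-05 − (-0.0740741)) = 0.00617024.
After k=1: 0.370372.
Correction k=2: B_{4}/4! · (f^{(3)}(40) − f^{(3)}(3)) = −1/720 · (-2.34375e-07 − (-0.0987654)) = -0.000137174.
After k=2: 0.370234.
Correction k=3: B_{6}/6! · (f^{(5)}(40) − f^{(5)}(3)) = 1/30240 · (-4.39453e-09 − (-0.329218)) = 1.08868e-05.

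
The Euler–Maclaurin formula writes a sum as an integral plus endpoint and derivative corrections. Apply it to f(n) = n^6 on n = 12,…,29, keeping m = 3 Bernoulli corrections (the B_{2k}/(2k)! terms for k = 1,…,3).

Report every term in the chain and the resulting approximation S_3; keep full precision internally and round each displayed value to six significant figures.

Integral: ∫_12^29 x^6 dx = 2.45915e+09.
½[f(12) + f(29)] = ½[2.98598e+06 + 5.94823e+08] = 2.98905e+08.
Integral + boundary = 2.75805e+09.
Correction k=1: B_{2}/2! · (f^{(1)}(29) − f^{(1)}(12)) = 1/12 · (1.23067e+08 − 1.49299e+06) = 1.01312e+07.
Running total after k=1: 2.76819e+09.
Correction k=2: B_{4}/4! · (f^{(3)}(29) − f^{(3)}(12)) = −1/720 · (2.92668e+06 − 207360) = -3776.83.
Running total after k=2: 2.76818e+09.
Correction k=3: B_{6}/6! · (f^{(5)}(29) − f^{(5)}(12)) = 1/30240 · (20880.0 − 8640.00) = 0.404762.

S_3 ≈ 2.76818e+09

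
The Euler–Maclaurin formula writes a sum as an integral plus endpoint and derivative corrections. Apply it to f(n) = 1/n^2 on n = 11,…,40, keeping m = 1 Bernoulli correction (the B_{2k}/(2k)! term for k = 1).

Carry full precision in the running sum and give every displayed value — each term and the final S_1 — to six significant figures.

S_1 ≈ 0.0704764

The integral term ∫_11^40 1/x^2 dx = 0.0659091.
Endpoint term: (f(11) + f(40))/2 = (0.00826446 + 0.000625000)/2 = 0.00444473.
Running total after boundary: 0.0703538.
k=1: B_{2}/(2)! × [f^{(1)}(40) − f^{(1)}(11)] = 1/12 × (-3.12500e-05 − (-0.00150263)) = 0.000122615.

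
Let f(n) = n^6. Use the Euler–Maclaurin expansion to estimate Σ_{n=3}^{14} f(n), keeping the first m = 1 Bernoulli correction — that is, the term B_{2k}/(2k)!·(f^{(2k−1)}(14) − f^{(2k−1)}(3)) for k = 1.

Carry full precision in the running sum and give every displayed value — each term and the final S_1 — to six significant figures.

∫_3^14 x^6 dx evaluates to 1.50588e+07.
Boundary: ½(f(3) + f(14)) = ½(729.000 + 7.52954e+06) = 3.76513e+06.
So far: 1.88239e+07.
Correction k=1: B_{2}/2! · (f^{(1)}(14) − f^{(1)}(3)) = 1/12 · (3.22694e+06 − 1458.00) = 268790.

S_1 ≈ 1.90927e+07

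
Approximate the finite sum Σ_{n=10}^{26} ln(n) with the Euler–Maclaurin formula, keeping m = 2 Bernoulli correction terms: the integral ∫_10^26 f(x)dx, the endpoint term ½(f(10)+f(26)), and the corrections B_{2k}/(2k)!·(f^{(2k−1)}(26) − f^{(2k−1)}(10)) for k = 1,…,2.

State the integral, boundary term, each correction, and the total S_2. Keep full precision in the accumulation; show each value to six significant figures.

Integral: ∫_10^26 ln(x) dx = 45.6847.
Boundary: ½(f(10) + f(26)) = ½(2.30259 + 3.25810) = 2.78034.
Integral + boundary = 48.4650.
k=1: B_{2}/(2)! × [f^{(1)}(26) − f^{(1)}(10)] = 1/12 × (0.0384615 − 0.100000) = -0.00512821.
After k=1: 48.4599.
k=2: B_{4}/(4)! × [f^{(3)}(26) − f^{(3)}(10)] = −1/720 × (0.000113792 − 0.00200000) = 2.61973e-06.

S_2 ≈ 48.4599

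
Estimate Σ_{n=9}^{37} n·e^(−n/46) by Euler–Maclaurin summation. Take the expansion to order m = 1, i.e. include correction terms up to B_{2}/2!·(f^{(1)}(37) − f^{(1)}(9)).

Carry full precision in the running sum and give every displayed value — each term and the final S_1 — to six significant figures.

S_1 ≈ 384.248

Integral: ∫_9^37 x·e^(−x/46) dx = 372.319.
Boundary: ½(f(9) + f(37)) = ½(7.40068 + 16.5530) = 11.9769.
Running total after boundary: 384.296.
Order-1 term: 1/12 · (0.0875308 − 0.661414) = -0.0478236.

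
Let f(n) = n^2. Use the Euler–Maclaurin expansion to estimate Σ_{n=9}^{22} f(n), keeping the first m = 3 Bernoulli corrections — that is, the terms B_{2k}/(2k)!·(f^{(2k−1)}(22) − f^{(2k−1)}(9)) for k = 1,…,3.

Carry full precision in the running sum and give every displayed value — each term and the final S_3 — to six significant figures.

S_3 ≈ 3591.00

The integral term ∫_9^22 x^2 dx = 3306.33.
Endpoint term: (f(9) + f(22))/2 = (81.0000 + 484.000)/2 = 282.500.
So far: 3588.83.
Order-1 term: 1/12 · (44.0000 − 18.0000) = 2.16667.
Partial sum through k=1: 3591.00.
Order-2 term: −1/720 · (0.00000 − 0.00000) = 0.00000.
Partial sum through k=2: 3591.00.
Order-3 term: 1/30240 · (0.00000 − 0.00000) = 0.00000.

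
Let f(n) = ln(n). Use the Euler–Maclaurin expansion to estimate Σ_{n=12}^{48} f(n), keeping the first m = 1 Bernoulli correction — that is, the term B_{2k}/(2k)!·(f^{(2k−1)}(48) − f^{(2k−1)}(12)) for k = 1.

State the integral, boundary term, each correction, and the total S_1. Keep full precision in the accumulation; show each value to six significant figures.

The integral term ∫_12^48 ln(x) dx = 119.999.
Endpoint term: (f(12) + f(48))/2 = (2.48491 + 3.87120)/2 = 3.17805.
Running total after boundary: 123.177.
k=1: B_{2}/(2)! × [f^{(1)}(48) − f^{(1)}(12)] = 1/12 × (0.0208333 − 0.0833333) = -0.00520833.

S_1 ≈ 123.172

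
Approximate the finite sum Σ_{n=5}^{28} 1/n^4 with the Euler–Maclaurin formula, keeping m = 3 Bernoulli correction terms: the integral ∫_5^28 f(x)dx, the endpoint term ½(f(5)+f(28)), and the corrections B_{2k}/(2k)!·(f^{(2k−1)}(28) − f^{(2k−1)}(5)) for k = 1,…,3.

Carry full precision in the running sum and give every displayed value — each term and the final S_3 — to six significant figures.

The integral term ∫_5^28 1/x^4 dx = 0.00265148.
Boundary: ½(f(5) + f(28)) = ½(0.00160000 + 1.62693e-06) = 0.000800813.
Running total after boundary: 0.00345230.
Correction k=1: B_{2}/2! · (f^{(1)}(28) − f^{(1)}(5)) = 1/12 · (-2.32418e-07 − (-0.00128000)) = 0.000106647.
Partial sum through k=1: 0.00355894.
Correction k=2: B_{4}/4! · (f^{(3)}(28) − f^{(3)}(5)) = −1/720 · (-8.89355e-09 − (-0.00153600)) = -2.13332e-06.
Partial sum through k=2: 0.00355681.
Correction k=3: B_{6}/6! · (f^{(5)}(28) − f^{(5)}(5)) = 1/30240 · (-6.35253e-10 − (-0.00344064)) = 1.13778e-07.

S_3 ≈ 0.00355692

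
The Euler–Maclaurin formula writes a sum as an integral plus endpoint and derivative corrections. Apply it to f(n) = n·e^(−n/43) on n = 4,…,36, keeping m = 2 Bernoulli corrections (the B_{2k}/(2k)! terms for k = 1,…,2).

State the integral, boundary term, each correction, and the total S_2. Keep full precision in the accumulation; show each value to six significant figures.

Integral: ∫_4^36 x·e^(−x/43) dx = 370.860.
Boundary: ½(f(4) + f(36)) = ½(3.64469 + 15.5850) = 9.61485.
So far: 380.475.
k=1: B_{2}/(2)! × [f^{(1)}(36) − f^{(1)}(4)] = 1/12 × (0.0704749 − 0.826412) = -0.0629948.
Running total after k=1: 380.412.
k=2: B_{4}/(4)! × [f^{(3)}(36) − f^{(3)}(4)] = −1/720 × (0.000506387 − 0.00143253) = 1.28632e-06.

S_2 ≈ 380.412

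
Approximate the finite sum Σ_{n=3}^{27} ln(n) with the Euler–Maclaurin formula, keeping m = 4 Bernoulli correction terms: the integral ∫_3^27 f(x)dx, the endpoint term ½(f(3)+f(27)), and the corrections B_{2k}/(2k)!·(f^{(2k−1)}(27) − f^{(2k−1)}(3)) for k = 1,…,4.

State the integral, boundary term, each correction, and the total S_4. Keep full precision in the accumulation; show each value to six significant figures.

S_4 ≈ 63.8644

Integral: ∫_3^27 ln(x) dx = 61.6918.
Endpoint term: (f(3) + f(27))/2 = (1.09861 + 3.29584)/2 = 2.19722.
Integral + boundary = 63.8890.
k=1: B_{2}/(2)! × [f^{(1)}(27) − f^{(1)}(3)] = 1/12 × (0.0370370 − 0.333333) = -0.0246914.
Running total after k=1: 63.8643.
k=2: B_{4}/(4)! × [f^{(3)}(27) − f^{(3)}(3)] = −1/720 × (0.000101611 − 0.0740741) = 0.000102740.
Running total after k=2: 63.8644.
k=3: B_{6}/(6)! × [f^{(5)}(27) − f^{(5)}(3)] = 1/30240 × (1.67260e-06 − 0.0987654) = -3.26600e-06.
Running total after k=3: 63.8644.
k=4: B_{8}/(8)! × [f^{(7)}(27) − f^{(7)}(3)] = −1/1209600 × (6.88313e-08 − 0.329218) = 2.72171e-07.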